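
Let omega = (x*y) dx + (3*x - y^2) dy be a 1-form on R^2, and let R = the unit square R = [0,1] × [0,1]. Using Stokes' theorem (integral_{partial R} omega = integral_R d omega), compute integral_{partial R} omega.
integral_(partial R) omega = 5/2

Stokes: integral_partial_R omega = integral_R d omega with d omega = (∂Q/∂x - ∂P/∂y) dx ∧ dy.
  ∂Q/∂x = 3
  ∂P/∂y = x
  integrand = ∂Q/∂x - ∂P/∂y = 3 - x.
Integrating over R: integral_0^1 integral_0^1 (3 - x) dx dy = 5/2.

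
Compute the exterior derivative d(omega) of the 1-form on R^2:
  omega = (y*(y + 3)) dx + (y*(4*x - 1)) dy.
d(omega) = (2*y - 3) dx ∧ dy

For a 1-form omega = sum_i f_i dx_i, the exterior derivative is
  d(omega) = sum_{i < j} (∂f_j/∂x_i - ∂f_i/∂x_j) dx_i ∧ dx_j.
  coefficient of dx ∧ dy: ∂f_2/∂x - ∂f_1/∂y = ∂(y*(4*x - 1))/∂x - ∂(y*(y + 3))/∂y = 2*y - 3
Assembling: d(omega) = (2*y - 3) dx ∧ dy.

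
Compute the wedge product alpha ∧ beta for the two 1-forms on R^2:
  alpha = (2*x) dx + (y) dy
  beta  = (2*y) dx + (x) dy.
alpha ∧ beta = (2*x^2 - 2*y^2) dx ∧ dy

Distribute the wedge, using dx_i ∧ dx_j = -dx_j ∧ dx_i and dx_i ∧ dx_i = 0. For each pair (i, j) with i < j, the coefficient of dx_i ∧ dx_j in alpha ∧ beta is (alpha_i * beta_j - alpha_j * beta_i). Collecting: alpha ∧ beta = (2*x^2 - 2*y^2) dx ∧ dy.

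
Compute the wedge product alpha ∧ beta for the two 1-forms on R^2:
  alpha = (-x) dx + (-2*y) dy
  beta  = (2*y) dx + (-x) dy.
alpha ∧ beta = (x^2 + 4*y^2) dx ∧ dy

Distribute the wedge, using dx_i ∧ dx_j = -dx_j ∧ dx_i and dx_i ∧ dx_i = 0. For each pair (i, j) with i < j, the coefficient of dx_i ∧ dx_j in alpha ∧ beta is (alpha_i * beta_j - alpha_j * beta_i). Collecting: alpha ∧ beta = (x^2 + 4*y^2) dx ∧ dy.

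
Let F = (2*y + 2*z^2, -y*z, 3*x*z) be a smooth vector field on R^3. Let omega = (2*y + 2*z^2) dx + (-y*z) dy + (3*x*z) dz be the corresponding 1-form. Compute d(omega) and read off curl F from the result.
d(omega) = (y) dy ∧ dz + (z) dz ∧ dx + (-2) dx ∧ dy; curl F = (y, z, -2)

d omega = sum_{i<j} (∂f_j/∂x_i - ∂f_i/∂x_j) dx_i ∧ dx_j. Under the identification (dy ∧ dz, dz ∧ dx, dx ∧ dy) ↔ (e_x, e_y, e_z), the coefficients are exactly the components of curl F. Compute:
  ∂R/∂y - ∂Q/∂z = (0) - (-y) = y
  ∂P/∂z - ∂R/∂x = (4*z) - (3*z) = z
  ∂Q/∂x - ∂P/∂y = (0) - (2) = -2.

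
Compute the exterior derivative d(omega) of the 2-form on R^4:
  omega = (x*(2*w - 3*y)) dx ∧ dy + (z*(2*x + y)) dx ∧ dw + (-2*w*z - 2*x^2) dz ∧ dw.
d(omega) = (2*x - z) dx ∧ dy ∧ dw + (-6*x - y) dx ∧ dz ∧ dw

For a 2-form omega = sum_{i<j} g_{ij} dx_i ∧ dx_j, the exterior derivative is
  d(omega) = sum_{i<j} d(g_{ij}) ∧ dx_i ∧ dx_j = sum_{i<j, k} (∂g_{ij}/∂x_k) dx_k ∧ dx_i ∧ dx_j.
Expand each term, using dx_k ∧ dx_i ∧ dx_j = sgn(permutation) dx_{(a)} ∧ dx_{(b)} ∧ dx_{(c)} with (a < b < c) sorted:
  d(x*(2*w - 3*y)) includes (∂/∂w)(x*(2*w - 3*y)) dw = (2*x) dw, which multiplied by dx ∧ dy gives (2*x) dx ∧ dy ∧ dw
  d(z*(2*x + y)) includes (∂/∂y)(z*(2*x + y)) dy = (z) dy, which multiplied by dx ∧ dw gives (-z) dx ∧ dy ∧ dw
  d(z*(2*x + y)) includes (∂/∂z)(z*(2*x + y)) dz = (2*x + y) dz, which multiplied by dx ∧ dw gives (-2*x - y) dx ∧ dz ∧ dw
  d(-2*w*z - 2*x^2) includes (∂/∂x)(-2*w*z - 2*x^2) dx = (-4*x) dx, which multiplied by dz ∧ dw gives (-4*x) dx ∧ dz ∧ dw
Collecting like 3-forms: d(omega) = (2*x - z) dx ∧ dy ∧ dw + (-6*x - y) dx ∧ dz ∧ dw.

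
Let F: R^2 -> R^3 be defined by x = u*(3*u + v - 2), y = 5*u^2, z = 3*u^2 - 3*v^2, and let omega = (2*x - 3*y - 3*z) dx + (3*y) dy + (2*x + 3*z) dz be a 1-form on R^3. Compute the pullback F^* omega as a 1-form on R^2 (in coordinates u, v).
F^* omega = (132*u^3 + 6*u^2*v - 12*u^2 + 2*u*v^2 - 8*u*v + 8*u + 9*v^3 - 18*v^2) du + (-18*u^3 - 88*u^2*v - 4*u^2 - 3*u*v^2 + 24*u*v + 54*v^3) dv

Using F^*(f dg) = (f ∘ F) d(g ∘ F), substitute each coordinate x_i by F_i(u, v) in f_i, and replace dx_i by d F_i = (∂F_i/∂u) du + (∂F_i/∂v) dv.
  For the x component: f_1(F) = -18*u^2 + 2*u*v - 4*u + 9*v^2; d F_1 = (6*u + v - 2) du + (u) dv
  For the y component: f_2(F) = 15*u^2; d F_2 = (10*u) du + (0) dv
  For the z component: f_3(F) = 15*u^2 + 2*u*v - 4*u - 9*v^2; d F_3 = (6*u) du + (-6*v) dv
Combining and collecting du, dv coefficients:
  coeff of du: 132*u^3 + 6*u^2*v - 12*u^2 + 2*u*v^2 - 8*u*v + 8*u + 9*v^3 - 18*v^2
  coeff of dv: -18*u^3 - 88*u^2*v - 4*u^2 - 3*u*v^2 + 24*u*v + 54*v^3
F^* omega = (132*u^3 + 6*u^2*v - 12*u^2 + 2*u*v^2 - 8*u*v + 8*u + 9*v^3 - 18*v^2) du + (-18*u^3 - 88*u^2*v - 4*u^2 - 3*u*v^2 + 24*u*v + 54*v^3) dv.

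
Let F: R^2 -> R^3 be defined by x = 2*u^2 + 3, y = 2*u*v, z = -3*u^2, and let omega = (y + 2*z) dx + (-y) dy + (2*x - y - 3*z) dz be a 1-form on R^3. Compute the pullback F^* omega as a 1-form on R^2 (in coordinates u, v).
F^* omega = (2*u*(-51*u^2 + 10*u*v - 2*v^2 - 18)) du + (-4*u^2*v) dv

Using F^*(f dg) = (f ∘ F) d(g ∘ F), substitute each coordinate x_i by F_i(u, v) in f_i, and replace dx_i by d F_i = (∂F_i/∂u) du + (∂F_i/∂v) dv.
  For the x component: f_1(F) = 2*u*(-3*u + v); d F_1 = (4*u) du + (0) dv
  For the y component: f_2(F) = -2*u*v; d F_2 = (2*v) du + (2*u) dv
  For the z component: f_3(F) = 13*u^2 - 2*u*v + 6; d F_3 = (-6*u) du + (0) dv
Combining and collecting du, dv coefficients:
  coeff of du: 2*u*(-51*u^2 + 10*u*v - 2*v^2 - 18)
  coeff of dv: -4*u^2*v
F^* omega = (2*u*(-51*u^2 + 10*u*v - 2*v^2 - 18)) du + (-4*u^2*v) dv.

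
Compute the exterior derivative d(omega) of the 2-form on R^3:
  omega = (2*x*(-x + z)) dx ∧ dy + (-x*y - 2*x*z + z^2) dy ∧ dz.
d(omega) = (2*x - y - 2*z) dx ∧ dy ∧ dz

For a 2-form omega = sum_{i<j} g_{ij} dx_i ∧ dx_j, the exterior derivative is
  d(omega) = sum_{i<j} d(g_{ij}) ∧ dx_i ∧ dx_j = sum_{i<j, k} (∂g_{ij}/∂x_k) dx_k ∧ dx_i ∧ dx_j.
Expand each term, using dx_k ∧ dx_i ∧ dx_j = sgn(permutation) dx_{(a)} ∧ dx_{(b)} ∧ dx_{(c)} with (a < b < c) sorted:
  d(2*x*(-x + z)) includes (∂/∂z)(2*x*(-x + z)) dz = (2*x) dz, which multiplied by dx ∧ dy gives (2*x) dx ∧ dy ∧ dz
  d(-x*y - 2*x*z + z^2) includes (∂/∂x)(-x*y - 2*x*z + z^2) dx = (-y - 2*z) dx, which multiplied by dy ∧ dz gives (-y - 2*z) dx ∧ dy ∧ dz
Collecting like 3-forms: d(omega) = (2*x - y - 2*z) dx ∧ dy ∧ dz.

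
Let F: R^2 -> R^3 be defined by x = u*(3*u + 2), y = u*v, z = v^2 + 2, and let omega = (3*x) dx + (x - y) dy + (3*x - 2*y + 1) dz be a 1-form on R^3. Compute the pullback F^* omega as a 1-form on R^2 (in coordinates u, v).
F^* omega = (u*(54*u^2 + 3*u*v + 54*u - v^2 + 2*v + 12)) du + (3*u^3 + 17*u^2*v + 2*u^2 - 4*u*v^2 + 12*u*v + 2*v) dv

Using F^*(f dg) = (f ∘ F) d(g ∘ F), substitute each coordinate x_i by F_i(u, v) in f_i, and replace dx_i by d F_i = (∂F_i/∂u) du + (∂F_i/∂v) dv.
  For the x component: f_1(F) = 3*u*(3*u + 2); d F_1 = (6*u + 2) du + (0) dv
  For the y component: f_2(F) = u*(3*u - v + 2); d F_2 = (v) du + (u) dv
  For the z component: f_3(F) = 9*u^2 - 2*u*v + 6*u + 1; d F_3 = (0) du + (2*v) dv
Combining and collecting du, dv coefficients:
  coeff of du: u*(54*u^2 + 3*u*v + 54*u - v^2 + 2*v + 12)
  coeff of dv: 3*u^3 + 17*u^2*v + 2*u^2 - 4*u*v^2 + 12*u*v + 2*v
F^* omega = (u*(54*u^2 + 3*u*v + 54*u - v^2 + 2*v + 12)) du + (3*u^3 + 17*u^2*v + 2*u^2 - 4*u*v^2 + 12*u*v + 2*v) dv.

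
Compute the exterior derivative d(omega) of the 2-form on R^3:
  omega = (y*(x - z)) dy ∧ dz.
d(omega) = (y) dx ∧ dy ∧ dz

For a 2-form omega = sum_{i<j} g_{ij} dx_i ∧ dx_j, the exterior derivative is
  d(omega) = sum_{i<j} d(g_{ij}) ∧ dx_i ∧ dx_j = sum_{i<j, k} (∂g_{ij}/∂x_k) dx_k ∧ dx_i ∧ dx_j.
Expand each term, using dx_k ∧ dx_i ∧ dx_j = sgn(permutation) dx_{(a)} ∧ dx_{(b)} ∧ dx_{(c)} with (a < b < c) sorted:
  d(y*(x - z)) includes (∂/∂x)(y*(x - z)) dx = (y) dx, which multiplied by dy ∧ dz gives (y) dx ∧ dy ∧ dz
Collecting like 3-forms: d(omega) = (y) dx ∧ dy ∧ dz.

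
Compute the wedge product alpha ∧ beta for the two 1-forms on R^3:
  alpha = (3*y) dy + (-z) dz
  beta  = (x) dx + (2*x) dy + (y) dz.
alpha ∧ beta = (-3*x*y) dx ∧ dy + (2*x*z + 3*y^2) dy ∧ dz + (x*z) dx ∧ dz

Distribute the wedge, using dx_i ∧ dx_j = -dx_j ∧ dx_i and dx_i ∧ dx_i = 0. For each pair (i, j) with i < j, the coefficient of dx_i ∧ dx_j in alpha ∧ beta is (alpha_i * beta_j - alpha_j * beta_i). Collecting: alpha ∧ beta = (-3*x*y) dx ∧ dy + (2*x*z + 3*y^2) dy ∧ dz + (x*z) dx ∧ dz.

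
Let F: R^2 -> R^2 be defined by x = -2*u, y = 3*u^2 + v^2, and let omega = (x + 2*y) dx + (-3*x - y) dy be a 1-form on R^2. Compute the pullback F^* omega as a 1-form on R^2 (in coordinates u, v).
F^* omega = (-18*u^3 + 24*u^2 - 6*u*v^2 + 4*u - 4*v^2) du + (2*v*(-3*u^2 + 6*u - v^2)) dv

Using F^*(f dg) = (f ∘ F) d(g ∘ F), substitute each coordinate x_i by F_i(u, v) in f_i, and replace dx_i by d F_i = (∂F_i/∂u) du + (∂F_i/∂v) dv.
  For the x component: f_1(F) = 6*u^2 - 2*u + 2*v^2; d F_1 = (-2) du + (0) dv
  For the y component: f_2(F) = -3*u^2 + 6*u - v^2; d F_2 = (6*u) du + (2*v) dv
Combining and collecting du, dv coefficients:
  coeff of du: -18*u^3 + 24*u^2 - 6*u*v^2 + 4*u - 4*v^2
  coeff of dv: 2*v*(-3*u^2 + 6*u - v^2)
F^* omega = (-18*u^3 + 24*u^2 - 6*u*v^2 + 4*u - 4*v^2) du + (2*v*(-3*u^2 + 6*u - v^2)) dv.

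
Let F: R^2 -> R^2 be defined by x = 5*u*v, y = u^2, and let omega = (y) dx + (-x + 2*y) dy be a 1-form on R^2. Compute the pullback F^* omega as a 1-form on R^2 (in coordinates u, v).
F^* omega = (u^2*(4*u - 5*v)) du + (5*u^3) dv

Using F^*(f dg) = (f ∘ F) d(g ∘ F), substitute each coordinate x_i by F_i(u, v) in f_i, and replace dx_i by d F_i = (∂F_i/∂u) du + (∂F_i/∂v) dv.
  For the x component: f_1(F) = u^2; d F_1 = (5*v) du + (5*u) dv
  For the y component: f_2(F) = u*(2*u - 5*v); d F_2 = (2*u) du + (0) dv
Combining and collecting du, dv coefficients:
  coeff of du: u^2*(4*u - 5*v)
  coeff of dv: 5*u^3
F^* omega = (u^2*(4*u - 5*v)) du + (5*u^3) dv.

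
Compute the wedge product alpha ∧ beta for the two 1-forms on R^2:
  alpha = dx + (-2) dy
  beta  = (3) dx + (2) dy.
alpha ∧ beta = (8) dx ∧ dy

Distribute the wedge, using dx_i ∧ dx_j = -dx_j ∧ dx_i and dx_i ∧ dx_i = 0. For each pair (i, j) with i < j, the coefficient of dx_i ∧ dx_j in alpha ∧ beta is (alpha_i * beta_j - alpha_j * beta_i). Collecting: alpha ∧ beta = (8) dx ∧ dy.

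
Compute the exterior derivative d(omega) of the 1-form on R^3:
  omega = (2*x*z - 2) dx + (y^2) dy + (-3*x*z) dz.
d(omega) = (-2*x - 3*z) dx ∧ dz

For a 1-form omega = sum_i f_i dx_i, the exterior derivative is
  d(omega) = sum_{i < j} (∂f_j/∂x_i - ∂f_i/∂x_j) dx_i ∧ dx_j.
  coefficient of dx ∧ dz: ∂f_3/∂x - ∂f_1/∂z = ∂(-3*x*z)/∂x - ∂(2*x*z - 2)/∂z = -2*x - 3*z
Assembling: d(omega) = (-2*x - 3*z) dx ∧ dz.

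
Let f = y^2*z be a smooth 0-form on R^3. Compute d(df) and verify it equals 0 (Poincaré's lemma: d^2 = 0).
d(df) = 0

Step 1: df = sum_i (∂f/∂x_i) dx_i = (0) dx + (2*y*z) dy + (y^2) dz.
Step 2: Apply d again. Using the 1-form formula, the coefficient of dx ∧ dy in d(df) is ∂^2 f/∂x ∂y - ∂^2 f/∂y ∂x = (0) - (0) = 0 (equality of mixed partials for smooth f).
Similarly for dx ∧ dz and dy ∧ dz — all coefficients vanish. So d(df) = 0.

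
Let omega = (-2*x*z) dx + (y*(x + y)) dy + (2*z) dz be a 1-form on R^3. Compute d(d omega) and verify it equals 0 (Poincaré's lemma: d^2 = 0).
d(d omega) = 0

Step 1: d omega = sum_{i<j} (∂f_j/∂x_i - ∂f_i/∂x_j) dx_i ∧ dx_j:
  coeff of dx ∧ dy: y
  coeff of dx ∧ dz: 2*x
  coeff of dy ∧ dz: 0
Step 2: Apply d again to each 2-form coefficient. The only possible 3-form in R^3 is dx ∧ dy ∧ dz, with coefficient
  ∂(coeff of dy∧dz)/∂x - ∂(coeff of dx∧dz)/∂y + ∂(coeff of dx∧dy)/∂z
  = ∂/∂x (0) - ∂/∂y (2*x) + ∂/∂z (y).
Each of these terms simplifies to sums of mixed partials that cancel in pairs. The result is 0 (by equality of mixed partials for smooth functions — Schwarz / Clairaut).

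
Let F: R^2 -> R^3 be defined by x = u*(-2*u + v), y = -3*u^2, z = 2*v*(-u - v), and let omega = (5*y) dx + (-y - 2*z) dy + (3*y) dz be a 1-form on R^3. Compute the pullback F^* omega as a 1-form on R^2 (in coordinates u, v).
F^* omega = (3*u*(14*u^2 - 7*u*v - 8*v^2)) du + (3*u^2*(u + 12*v)) dv

Using F^*(f dg) = (f ∘ F) d(g ∘ F), substitute each coordinate x_i by F_i(u, v) in f_i, and replace dx_i by d F_i = (∂F_i/∂u) du + (∂F_i/∂v) dv.
  For the x component: f_1(F) = -15*u^2; d F_1 = (-4*u + v) du + (u) dv
  For the y component: f_2(F) = 3*u^2 + 4*u*v + 4*v^2; d F_2 = (-6*u) du + (0) dv
  For the z component: f_3(F) = -9*u^2; d F_3 = (-2*v) du + (-2*u - 4*v) dv
Combining and collecting du, dv coefficients:
  coeff of du: 3*u*(14*u^2 - 7*u*v - 8*v^2)
  coeff of dv: 3*u^2*(u + 12*v)
F^* omega = (3*u*(14*u^2 - 7*u*v - 8*v^2)) du + (3*u^2*(u + 12*v)) dv.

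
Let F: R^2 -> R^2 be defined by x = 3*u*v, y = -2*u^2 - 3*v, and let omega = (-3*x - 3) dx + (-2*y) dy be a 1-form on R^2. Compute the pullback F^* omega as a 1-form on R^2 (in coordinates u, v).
F^* omega = (-16*u^3 - 27*u*v^2 - 24*u*v - 9*v) du + (-27*u^2*v - 12*u^2 - 9*u - 18*v) dv

Using F^*(f dg) = (f ∘ F) d(g ∘ F), substitute each coordinate x_i by F_i(u, v) in f_i, and replace dx_i by d F_i = (∂F_i/∂u) du + (∂F_i/∂v) dv.
  For the x component: f_1(F) = -9*u*v - 3; d F_1 = (3*v) du + (3*u) dv
  For the y component: f_2(F) = 4*u^2 + 6*v; d F_2 = (-4*u) du + (-3) dv
Combining and collecting du, dv coefficients:
  coeff of du: -16*u^3 - 27*u*v^2 - 24*u*v - 9*v
  coeff of dv: -27*u^2*v - 12*u^2 - 9*u - 18*v
F^* omega = (-16*u^3 - 27*u*v^2 - 24*u*v - 9*v) du + (-27*u^2*v - 12*u^2 - 9*u - 18*v) dv.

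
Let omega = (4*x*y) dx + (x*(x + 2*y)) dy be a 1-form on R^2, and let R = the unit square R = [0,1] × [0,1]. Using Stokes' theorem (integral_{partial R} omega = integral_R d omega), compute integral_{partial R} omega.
integral_(partial R) omega = 0

Stokes: integral_partial_R omega = integral_R d omega with d omega = (∂Q/∂x - ∂P/∂y) dx ∧ dy.
  ∂Q/∂x = 2*x + 2*y
  ∂P/∂y = 4*x
  integrand = ∂Q/∂x - ∂P/∂y = -2*x + 2*y.
Integrating over R: integral_0^1 integral_0^1 (-2*x + 2*y) dx dy = 0.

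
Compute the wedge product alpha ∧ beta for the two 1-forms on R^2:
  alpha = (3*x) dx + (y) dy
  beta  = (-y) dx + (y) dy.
alpha ∧ beta = (y*(3*x + y)) dx ∧ dy

Distribute the wedge, using dx_i ∧ dx_j = -dx_j ∧ dx_i and dx_i ∧ dx_i = 0. For each pair (i, j) with i < j, the coefficient of dx_i ∧ dx_j in alpha ∧ beta is (alpha_i * beta_j - alpha_j * beta_i). Collecting: alpha ∧ beta = (y*(3*x + y)) dx ∧ dy.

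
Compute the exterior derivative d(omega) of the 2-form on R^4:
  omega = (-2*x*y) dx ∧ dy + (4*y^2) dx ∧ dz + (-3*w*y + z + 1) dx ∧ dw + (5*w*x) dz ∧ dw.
d(omega) = (-8*y) dx ∧ dy ∧ dz + (3*w) dx ∧ dy ∧ dw + (5*w - 1) dx ∧ dz ∧ dw

For a 2-form omega = sum_{i<j} g_{ij} dx_i ∧ dx_j, the exterior derivative is
  d(omega) = sum_{i<j} d(g_{ij}) ∧ dx_i ∧ dx_j = sum_{i<j, k} (∂g_{ij}/∂x_k) dx_k ∧ dx_i ∧ dx_j.
Expand each term, using dx_k ∧ dx_i ∧ dx_j = sgn(permutation) dx_{(a)} ∧ dx_{(b)} ∧ dx_{(c)} with (a < b < c) sorted:
  d(4*y^2) includes (∂/∂y)(4*y^2) dy = (8*y) dy, which multiplied by dx ∧ dz gives (-8*y) dx ∧ dy ∧ dz
  d(-3*w*y + z + 1) includes (∂/∂y)(-3*w*y + z + 1) dy = (-3*w) dy, which multiplied by dx ∧ dw gives (3*w) dx ∧ dy ∧ dw
  d(-3*w*y + z + 1) includes (∂/∂z)(-3*w*y + z + 1) dz = (1) dz, which multiplied by dx ∧ dw gives (-1) dx ∧ dz ∧ dw
  d(5*w*x) includes (∂/∂x)(5*w*x) dx = (5*w) dx, which multiplied by dz ∧ dw gives (5*w) dx ∧ dz ∧ dw
Collecting like 3-forms: d(omega) = (-8*y) dx ∧ dy ∧ dz + (3*w) dx ∧ dy ∧ dw + (5*w - 1) dx ∧ dz ∧ dw.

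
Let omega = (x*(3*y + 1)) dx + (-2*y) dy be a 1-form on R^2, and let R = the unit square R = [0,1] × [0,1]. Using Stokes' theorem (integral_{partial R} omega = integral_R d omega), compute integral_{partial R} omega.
integral_(partial R) omega = -3/2

Stokes: integral_partial_R omega = integral_R d omega with d omega = (∂Q/∂x - ∂P/∂y) dx ∧ dy.
  ∂Q/∂x = 0
  ∂P/∂y = 3*x
  integrand = ∂Q/∂x - ∂P/∂y = -3*x.
Integrating over R: integral_0^1 integral_0^1 (-3*x) dx dy = -3/2.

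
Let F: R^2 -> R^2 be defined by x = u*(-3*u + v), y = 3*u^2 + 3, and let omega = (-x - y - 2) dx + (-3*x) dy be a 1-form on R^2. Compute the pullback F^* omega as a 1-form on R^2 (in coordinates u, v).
F^* omega = (54*u^3 - 12*u^2*v - u*v^2 + 30*u - 5*v) du + (u*(-u*v - 5)) dv

Using F^*(f dg) = (f ∘ F) d(g ∘ F), substitute each coordinate x_i by F_i(u, v) in f_i, and replace dx_i by d F_i = (∂F_i/∂u) du + (∂F_i/∂v) dv.
  For the x component: f_1(F) = -u*v - 5; d F_1 = (-6*u + v) du + (u) dv
  For the y component: f_2(F) = 3*u*(3*u - v); d F_2 = (6*u) du + (0) dv
Combining and collecting du, dv coefficients:
  coeff of du: 54*u^3 - 12*u^2*v - u*v^2 + 30*u - 5*v
  coeff of dv: u*(-u*v - 5)
F^* omega = (54*u^3 - 12*u^2*v - u*v^2 + 30*u - 5*v) du + (u*(-u*v - 5)) dv.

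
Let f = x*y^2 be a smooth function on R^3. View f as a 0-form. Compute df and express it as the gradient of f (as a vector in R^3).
df = (y^2) dx + (2*x*y) dy + (0) dz; grad f = (y^2, 2*x*y, 0)

For a 0-form f, d f = (∂f/∂x) dx + (∂f/∂y) dy + (∂f/∂z) dz. The components of the vector representation are exactly the entries of grad f in Cartesian coordinates:
  ∂f/∂x = y^2
  ∂f/∂y = 2*x*y
  ∂f/∂z = 0.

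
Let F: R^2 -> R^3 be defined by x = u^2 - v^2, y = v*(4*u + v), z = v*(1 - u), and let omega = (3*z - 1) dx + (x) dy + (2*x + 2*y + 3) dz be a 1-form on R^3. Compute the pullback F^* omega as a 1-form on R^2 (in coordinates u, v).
F^* omega = (-4*u^2*v - 8*u*v^2 + 6*u*v - 2*u - 4*v^3 - 3*v) du + (2*u^3 - 6*u^2*v + 2*u^2 + 2*u*v^2 + 8*u*v - 3*u - 2*v^3 - 6*v^2 + 2*v + 3) dv

Using F^*(f dg) = (f ∘ F) d(g ∘ F), substitute each coordinate x_i by F_i(u, v) in f_i, and replace dx_i by d F_i = (∂F_i/∂u) du + (∂F_i/∂v) dv.
  For the x component: f_1(F) = -3*u*v + 3*v - 1; d F_1 = (2*u) du + (-2*v) dv
  For the y component: f_2(F) = u^2 - v^2; d F_2 = (4*v) du + (4*u + 2*v) dv
  For the z component: f_3(F) = 2*u^2 + 8*u*v + 3; d F_3 = (-v) du + (1 - u) dv
Combining and collecting du, dv coefficients:
  coeff of du: -4*u^2*v - 8*u*v^2 + 6*u*v - 2*u - 4*v^3 - 3*v
  coeff of dv: 2*u^3 - 6*u^2*v + 2*u^2 + 2*u*v^2 + 8*u*v - 3*u - 2*v^3 - 6*v^2 + 2*v + 3
F^* omega = (-4*u^2*v - 8*u*v^2 + 6*u*v - 2*u - 4*v^3 - 3*v) du + (2*u^3 - 6*u^2*v + 2*u^2 + 2*u*v^2 + 8*u*v - 3*u - 2*v^3 - 6*v^2 + 2*v + 3) dv.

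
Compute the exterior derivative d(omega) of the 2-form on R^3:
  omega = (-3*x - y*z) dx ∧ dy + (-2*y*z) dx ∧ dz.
d(omega) = (-y + 2*z) dx ∧ dy ∧ dz

For a 2-form omega = sum_{i<j} g_{ij} dx_i ∧ dx_j, the exterior derivative is
  d(omega) = sum_{i<j} d(g_{ij}) ∧ dx_i ∧ dx_j = sum_{i<j, k} (∂g_{ij}/∂x_k) dx_k ∧ dx_i ∧ dx_j.
Expand each term, using dx_k ∧ dx_i ∧ dx_j = sgn(permutation) dx_{(a)} ∧ dx_{(b)} ∧ dx_{(c)} with (a < b < c) sorted:
  d(-3*x - y*z) includes (∂/∂z)(-3*x - y*z) dz = (-y) dz, which multiplied by dx ∧ dy gives (-y) dx ∧ dy ∧ dz
  d(-2*y*z) includes (∂/∂y)(-2*y*z) dy = (-2*z) dy, which multiplied by dx ∧ dz gives (2*z) dx ∧ dy ∧ dz
Collecting like 3-forms: d(omega) = (-y + 2*z) dx ∧ dy ∧ dz.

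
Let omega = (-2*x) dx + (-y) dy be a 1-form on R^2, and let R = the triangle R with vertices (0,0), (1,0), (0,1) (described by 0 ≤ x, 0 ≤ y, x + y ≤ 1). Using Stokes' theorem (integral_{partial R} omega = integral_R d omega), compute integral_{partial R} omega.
integral_(partial R) omega = 0

Stokes: integral_partial_R omega = integral_R d omega with d omega = (∂Q/∂x - ∂P/∂y) dx ∧ dy.
  ∂Q/∂x = 0
  ∂P/∂y = 0
  integrand = ∂Q/∂x - ∂P/∂y = 0.
Integrating over R: integral_0^1 integral_0^{1-x} (0) dy dx = 0.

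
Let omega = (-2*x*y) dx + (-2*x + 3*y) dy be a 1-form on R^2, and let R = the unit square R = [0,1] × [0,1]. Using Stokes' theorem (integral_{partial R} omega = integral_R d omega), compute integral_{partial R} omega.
integral_(partial R) omega = -1

Stokes: integral_partial_R omega = integral_R d omega with d omega = (∂Q/∂x - ∂P/∂y) dx ∧ dy.
  ∂Q/∂x = -2
  ∂P/∂y = -2*x
  integrand = ∂Q/∂x - ∂P/∂y = 2*x - 2.
Integrating over R: integral_0^1 integral_0^1 (2*x - 2) dx dy = -1.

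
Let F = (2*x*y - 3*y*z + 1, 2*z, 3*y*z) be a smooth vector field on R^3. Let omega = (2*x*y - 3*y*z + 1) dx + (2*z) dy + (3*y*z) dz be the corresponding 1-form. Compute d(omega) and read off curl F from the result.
d(omega) = (3*z - 2) dy ∧ dz + (-3*y) dz ∧ dx + (-2*x + 3*z) dx ∧ dy; curl F = (3*z - 2, -3*y, -2*x + 3*z)

d omega = sum_{i<j} (∂f_j/∂x_i - ∂f_i/∂x_j) dx_i ∧ dx_j. Under the identification (dy ∧ dz, dz ∧ dx, dx ∧ dy) ↔ (e_x, e_y, e_z), the coefficients are exactly the components of curl F. Compute:
  ∂R/∂y - ∂Q/∂z = (3*z) - (2) = 3*z - 2
  ∂P/∂z - ∂R/∂x = (-3*y) - (0) = -3*y
  ∂Q/∂x - ∂P/∂y = (0) - (2*x - 3*z) = -2*x + 3*z.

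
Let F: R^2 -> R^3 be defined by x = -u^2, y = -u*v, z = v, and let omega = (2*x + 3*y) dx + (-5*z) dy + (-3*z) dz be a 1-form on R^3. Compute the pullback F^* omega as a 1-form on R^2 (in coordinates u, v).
F^* omega = (4*u^3 + 6*u^2*v + 5*v^2) du + (v*(5*u - 3)) dv

Using F^*(f dg) = (f ∘ F) d(g ∘ F), substitute each coordinate x_i by F_i(u, v) in f_i, and replace dx_i by d F_i = (∂F_i/∂u) du + (∂F_i/∂v) dv.
  For the x component: f_1(F) = u*(-2*u - 3*v); d F_1 = (-2*u) du + (0) dv
  For the y component: f_2(F) = -5*v; d F_2 = (-v) du + (-u) dv
  For the z component: f_3(F) = -3*v; d F_3 = (0) du + (1) dv
Combining and collecting du, dv coefficients:
  coeff of du: 4*u^3 + 6*u^2*v + 5*v^2
  coeff of dv: v*(5*u - 3)
F^* omega = (4*u^3 + 6*u^2*v + 5*v^2) du + (v*(5*u - 3)) dv.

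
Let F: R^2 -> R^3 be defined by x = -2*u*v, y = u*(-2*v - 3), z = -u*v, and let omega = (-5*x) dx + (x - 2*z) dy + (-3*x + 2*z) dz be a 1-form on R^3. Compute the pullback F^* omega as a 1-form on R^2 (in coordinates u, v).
F^* omega = (-24*u*v^2) du + (-24*u^2*v) dv

Using F^*(f dg) = (f ∘ F) d(g ∘ F), substitute each coordinate x_i by F_i(u, v) in f_i, and replace dx_i by d F_i = (∂F_i/∂u) du + (∂F_i/∂v) dv.
  For the x component: f_1(F) = 10*u*v; d F_1 = (-2*v) du + (-2*u) dv
  For the y component: f_2(F) = 0; d F_2 = (-2*v - 3) du + (-2*u) dv
  For the z component: f_3(F) = 4*u*v; d F_3 = (-v) du + (-u) dv
Combining and collecting du, dv coefficients:
  coeff of du: -24*u*v^2
  coeff of dv: -24*u^2*v
F^* omega = (-24*u*v^2) du + (-24*u^2*v) dv.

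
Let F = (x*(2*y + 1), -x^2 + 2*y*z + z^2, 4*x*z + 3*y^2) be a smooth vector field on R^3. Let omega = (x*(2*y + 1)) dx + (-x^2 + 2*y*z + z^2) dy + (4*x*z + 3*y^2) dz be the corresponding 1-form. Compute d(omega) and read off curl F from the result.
d(omega) = (4*y - 2*z) dy ∧ dz + (-4*z) dz ∧ dx + (-4*x) dx ∧ dy; curl F = (4*y - 2*z, -4*z, -4*x)

d omega = sum_{i<j} (∂f_j/∂x_i - ∂f_i/∂x_j) dx_i ∧ dx_j. Under the identification (dy ∧ dz, dz ∧ dx, dx ∧ dy) ↔ (e_x, e_y, e_z), the coefficients are exactly the components of curl F. Compute:
  ∂R/∂y - ∂Q/∂z = (6*y) - (2*y + 2*z) = 4*y - 2*z
  ∂P/∂z - ∂R/∂x = (0) - (4*z) = -4*z
  ∂Q/∂x - ∂P/∂y = (-2*x) - (2*x) = -4*x.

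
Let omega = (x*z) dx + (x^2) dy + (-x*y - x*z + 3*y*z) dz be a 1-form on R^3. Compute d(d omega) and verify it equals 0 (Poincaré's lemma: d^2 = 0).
d(d omega) = 0

Step 1: d omega = sum_{i<j} (∂f_j/∂x_i - ∂f_i/∂x_j) dx_i ∧ dx_j:
  coeff of dx ∧ dy: 2*x
  coeff of dx ∧ dz: -x - y - z
  coeff of dy ∧ dz: -x + 3*z
Step 2: Apply d again to each 2-form coefficient. The only possible 3-form in R^3 is dx ∧ dy ∧ dz, with coefficient
  ∂(coeff of dy∧dz)/∂x - ∂(coeff of dx∧dz)/∂y + ∂(coeff of dx∧dy)/∂z
  = ∂/∂x (-x + 3*z) - ∂/∂y (-x - y - z) + ∂/∂z (2*x).
Each of these terms simplifies to sums of mixed partials that cancel in pairs. The result is 0 (by equality of mixed partials for smooth functions — Schwarz / Clairaut).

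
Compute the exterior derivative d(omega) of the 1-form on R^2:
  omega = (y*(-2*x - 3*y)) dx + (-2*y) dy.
d(omega) = (2*x + 6*y) dx ∧ dy

For a 1-form omega = sum_i f_i dx_i, the exterior derivative is
  d(omega) = sum_{i < j} (∂f_j/∂x_i - ∂f_i/∂x_j) dx_i ∧ dx_j.
  coefficient of dx ∧ dy: ∂f_2/∂x - ∂f_1/∂y = ∂(-2*y)/∂x - ∂(y*(-2*x - 3*y))/∂y = 2*x + 6*y
Assembling: d(omega) = (2*x + 6*y) dx ∧ dy.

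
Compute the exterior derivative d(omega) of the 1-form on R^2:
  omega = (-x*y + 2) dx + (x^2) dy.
d(omega) = (3*x) dx ∧ dy

For a 1-form omega = sum_i f_i dx_i, the exterior derivative is
  d(omega) = sum_{i < j} (∂f_j/∂x_i - ∂f_i/∂x_j) dx_i ∧ dx_j.
  coefficient of dx ∧ dy: ∂f_2/∂x - ∂f_1/∂y = ∂(x^2)/∂x - ∂(-x*y + 2)/∂y = 3*x
Assembling: d(omega) = (3*x) dx ∧ dy.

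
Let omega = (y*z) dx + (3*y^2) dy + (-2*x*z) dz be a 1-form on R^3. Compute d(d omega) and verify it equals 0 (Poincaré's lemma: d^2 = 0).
d(d omega) = 0

Step 1: d omega = sum_{i<j} (∂f_j/∂x_i - ∂f_i/∂x_j) dx_i ∧ dx_j:
  coeff of dx ∧ dy: -z
  coeff of dx ∧ dz: -y - 2*z
  coeff of dy ∧ dz: 0
Step 2: Apply d again to each 2-form coefficient. The only possible 3-form in R^3 is dx ∧ dy ∧ dz, with coefficient
  ∂(coeff of dy∧dz)/∂x - ∂(coeff of dx∧dz)/∂y + ∂(coeff of dx∧dy)/∂z
  = ∂/∂x (0) - ∂/∂y (-y - 2*z) + ∂/∂z (-z).
Each of these terms simplifies to sums of mixed partials that cancel in pairs. The result is 0 (by equality of mixed partials for smooth functions — Schwarz / Clairaut).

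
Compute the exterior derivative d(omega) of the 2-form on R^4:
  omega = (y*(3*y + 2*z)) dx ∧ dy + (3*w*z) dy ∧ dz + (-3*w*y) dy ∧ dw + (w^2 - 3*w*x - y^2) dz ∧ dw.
d(omega) = (2*y) dx ∧ dy ∧ dz + (-2*y + 3*z) dy ∧ dz ∧ dw + (-3*w) dx ∧ dz ∧ dw

For a 2-form omega = sum_{i<j} g_{ij} dx_i ∧ dx_j, the exterior derivative is
  d(omega) = sum_{i<j} d(g_{ij}) ∧ dx_i ∧ dx_j = sum_{i<j, k} (∂g_{ij}/∂x_k) dx_k ∧ dx_i ∧ dx_j.
Expand each term, using dx_k ∧ dx_i ∧ dx_j = sgn(permutation) dx_{(a)} ∧ dx_{(b)} ∧ dx_{(c)} with (a < b < c) sorted:
  d(y*(3*y + 2*z)) includes (∂/∂z)(y*(3*y + 2*z)) dz = (2*y) dz, which multiplied by dx ∧ dy gives (2*y) dx ∧ dy ∧ dz
  d(3*w*z) includes (∂/∂w)(3*w*z) dw = (3*z) dw, which multiplied by dy ∧ dz gives (3*z) dy ∧ dz ∧ dw
  d(w^2 - 3*w*x - y^2) includes (∂/∂x)(w^2 - 3*w*x - y^2) dx = (-3*w) dx, which multiplied by dz ∧ dw gives (-3*w) dx ∧ dz ∧ dw
  d(w^2 - 3*w*x - y^2) includes (∂/∂y)(w^2 - 3*w*x - y^2) dy = (-2*y) dy, which multiplied by dz ∧ dw gives (-2*y) dy ∧ dz ∧ dw
Collecting like 3-forms: d(omega) = (2*y) dx ∧ dy ∧ dz + (-2*y + 3*z) dy ∧ dz ∧ dw + (-3*w) dx ∧ dz ∧ dw.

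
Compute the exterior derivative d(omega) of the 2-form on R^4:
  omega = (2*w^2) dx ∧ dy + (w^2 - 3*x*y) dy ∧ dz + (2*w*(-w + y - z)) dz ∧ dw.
d(omega) = (4*w) dx ∧ dy ∧ dw + (-3*y) dx ∧ dy ∧ dz + (4*w) dy ∧ dz ∧ dw

For a 2-form omega = sum_{i<j} g_{ij} dx_i ∧ dx_j, the exterior derivative is
  d(omega) = sum_{i<j} d(g_{ij}) ∧ dx_i ∧ dx_j = sum_{i<j, k} (∂g_{ij}/∂x_k) dx_k ∧ dx_i ∧ dx_j.
Expand each term, using dx_k ∧ dx_i ∧ dx_j = sgn(permutation) dx_{(a)} ∧ dx_{(b)} ∧ dx_{(c)} with (a < b < c) sorted:
  d(2*w^2) includes (∂/∂w)(2*w^2) dw = (4*w) dw, which multiplied by dx ∧ dy gives (4*w) dx ∧ dy ∧ dw
  d(w^2 - 3*x*y) includes (∂/∂x)(w^2 - 3*x*y) dx = (-3*y) dx, which multiplied by dy ∧ dz gives (-3*y) dx ∧ dy ∧ dz
  d(w^2 - 3*x*y) includes (∂/∂w)(w^2 - 3*x*y) dw = (2*w) dw, which multiplied by dy ∧ dz gives (2*w) dy ∧ dz ∧ dw
  d(2*w*(-w + y - z)) includes (∂/∂y)(2*w*(-w + y - z)) dy = (2*w) dy, which multiplied by dz ∧ dw gives (2*w) dy ∧ dz ∧ dw
Collecting like 3-forms: d(omega) = (4*w) dx ∧ dy ∧ dw + (-3*y) dx ∧ dy ∧ dz + (4*w) dy ∧ dz ∧ dw.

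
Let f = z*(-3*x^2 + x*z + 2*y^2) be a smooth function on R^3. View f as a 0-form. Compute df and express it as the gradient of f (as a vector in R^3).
df = (z*(-6*x + z)) dx + (4*y*z) dy + (-3*x^2 + 2*x*z + 2*y^2) dz; grad f = (z*(-6*x + z), 4*y*z, -3*x^2 + 2*x*z + 2*y^2)

For a 0-form f, d f = (∂f/∂x) dx + (∂f/∂y) dy + (∂f/∂z) dz. The components of the vector representation are exactly the entries of grad f in Cartesian coordinates:
  ∂f/∂x = z*(-6*x + z)
  ∂f/∂y = 4*y*z
  ∂f/∂z = -3*x^2 + 2*x*z + 2*y^2.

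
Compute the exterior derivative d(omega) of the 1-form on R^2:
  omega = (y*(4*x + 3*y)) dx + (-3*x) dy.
d(omega) = (-4*x - 6*y - 3) dx ∧ dy

For a 1-form omega = sum_i f_i dx_i, the exterior derivative is
  d(omega) = sum_{i < j} (∂f_j/∂x_i - ∂f_i/∂x_j) dx_i ∧ dx_j.
  coefficient of dx ∧ dy: ∂f_2/∂x - ∂f_1/∂y = ∂(-3*x)/∂x - ∂(y*(4*x + 3*y))/∂y = -4*x - 6*y - 3
Assembling: d(omega) = (-4*x - 6*y - 3) dx ∧ dy.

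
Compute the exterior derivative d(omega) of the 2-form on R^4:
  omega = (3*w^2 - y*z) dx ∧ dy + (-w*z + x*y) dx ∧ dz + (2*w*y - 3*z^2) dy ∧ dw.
d(omega) = (-x - y) dx ∧ dy ∧ dz + (6*w) dx ∧ dy ∧ dw + (-z) dx ∧ dz ∧ dw + (6*z) dy ∧ dz ∧ dw

For a 2-form omega = sum_{i<j} g_{ij} dx_i ∧ dx_j, the exterior derivative is
  d(omega) = sum_{i<j} d(g_{ij}) ∧ dx_i ∧ dx_j = sum_{i<j, k} (∂g_{ij}/∂x_k) dx_k ∧ dx_i ∧ dx_j.
Expand each term, using dx_k ∧ dx_i ∧ dx_j = sgn(permutation) dx_{(a)} ∧ dx_{(b)} ∧ dx_{(c)} with (a < b < c) sorted:
  d(3*w^2 - y*z) includes (∂/∂z)(3*w^2 - y*z) dz = (-y) dz, which multiplied by dx ∧ dy gives (-y) dx ∧ dy ∧ dz
  d(3*w^2 - y*z) includes (∂/∂w)(3*w^2 - y*z) dw = (6*w) dw, which multiplied by dx ∧ dy gives (6*w) dx ∧ dy ∧ dw
  d(-w*z + x*y) includes (∂/∂y)(-w*z + x*y) dy = (x) dy, which multiplied by dx ∧ dz gives (-x) dx ∧ dy ∧ dz
  d(-w*z + x*y) includes (∂/∂w)(-w*z + x*y) dw = (-z) dw, which multiplied by dx ∧ dz gives (-z) dx ∧ dz ∧ dw
  d(2*w*y - 3*z^2) includes (∂/∂z)(2*w*y - 3*z^2) dz = (-6*z) dz, which multiplied by dy ∧ dw gives (6*z) dy ∧ dz ∧ dw
Collecting like 3-forms: d(omega) = (-x - y) dx ∧ dy ∧ dz + (6*w) dx ∧ dy ∧ dw + (-z) dx ∧ dz ∧ dw + (6*z) dy ∧ dz ∧ dw.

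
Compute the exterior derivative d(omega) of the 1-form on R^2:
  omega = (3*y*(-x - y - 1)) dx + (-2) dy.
d(omega) = (3*x + 6*y + 3) dx ∧ dy

For a 1-form omega = sum_i f_i dx_i, the exterior derivative is
  d(omega) = sum_{i < j} (∂f_j/∂x_i - ∂f_i/∂x_j) dx_i ∧ dx_j.
  coefficient of dx ∧ dy: ∂f_2/∂x - ∂f_1/∂y = ∂(-2)/∂x - ∂(3*y*(-x - y - 1))/∂y = 3*x + 6*y + 3
Assembling: d(omega) = (3*x + 6*y + 3) dx ∧ dy.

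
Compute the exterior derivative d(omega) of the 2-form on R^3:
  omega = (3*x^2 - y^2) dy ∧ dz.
d(omega) = (6*x) dx ∧ dy ∧ dz

For a 2-form omega = sum_{i<j} g_{ij} dx_i ∧ dx_j, the exterior derivative is
  d(omega) = sum_{i<j} d(g_{ij}) ∧ dx_i ∧ dx_j = sum_{i<j, k} (∂g_{ij}/∂x_k) dx_k ∧ dx_i ∧ dx_j.
Expand each term, using dx_k ∧ dx_i ∧ dx_j = sgn(permutation) dx_{(a)} ∧ dx_{(b)} ∧ dx_{(c)} with (a < b < c) sorted:
  d(3*x^2 - y^2) includes (∂/∂x)(3*x^2 - y^2) dx = (6*x) dx, which multiplied by dy ∧ dz gives (6*x) dx ∧ dy ∧ dz
Collecting like 3-forms: d(omega) = (6*x) dx ∧ dy ∧ dz.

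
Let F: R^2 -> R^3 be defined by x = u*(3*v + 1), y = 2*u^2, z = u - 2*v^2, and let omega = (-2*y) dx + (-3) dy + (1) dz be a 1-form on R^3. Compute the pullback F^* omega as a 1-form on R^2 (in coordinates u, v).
F^* omega = (-12*u^2*v - 4*u^2 - 12*u + 1) du + (-12*u^3 - 4*v) dv

Using F^*(f dg) = (f ∘ F) d(g ∘ F), substitute each coordinate x_i by F_i(u, v) in f_i, and replace dx_i by d F_i = (∂F_i/∂u) du + (∂F_i/∂v) dv.
  For the x component: f_1(F) = -4*u^2; d F_1 = (3*v + 1) du + (3*u) dv
  For the y component: f_2(F) = -3; d F_2 = (4*u) du + (0) dv
  For the z component: f_3(F) = 1; d F_3 = (1) du + (-4*v) dv
Combining and collecting du, dv coefficients:
  coeff of du: -12*u^2*v - 4*u^2 - 12*u + 1
  coeff of dv: -12*u^3 - 4*v
F^* omega = (-12*u^2*v - 4*u^2 - 12*u + 1) du + (-12*u^3 - 4*v) dv.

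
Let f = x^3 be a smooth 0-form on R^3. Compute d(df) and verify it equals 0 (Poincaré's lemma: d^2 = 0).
d(df) = 0

Step 1: df = sum_i (∂f/∂x_i) dx_i = (3*x^2) dx + (0) dy + (0) dz.
Step 2: Apply d again. Using the 1-form formula, the coefficient of dx ∧ dy in d(df) is ∂^2 f/∂x ∂y - ∂^2 f/∂y ∂x = (0) - (0) = 0 (equality of mixed partials for smooth f).
Similarly for dx ∧ dz and dy ∧ dz — all coefficients vanish. So d(df) = 0.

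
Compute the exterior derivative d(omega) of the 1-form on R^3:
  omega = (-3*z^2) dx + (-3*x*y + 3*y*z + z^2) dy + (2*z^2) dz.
d(omega) = (-3*y) dx ∧ dy + (6*z) dx ∧ dz + (-3*y - 2*z) dy ∧ dz

For a 1-form omega = sum_i f_i dx_i, the exterior derivative is
  d(omega) = sum_{i < j} (∂f_j/∂x_i - ∂f_i/∂x_j) dx_i ∧ dx_j.
  coefficient of dx ∧ dy: ∂f_2/∂x - ∂f_1/∂y = ∂(-3*x*y + 3*y*z + z^2)/∂x - ∂(-3*z^2)/∂y = -3*y
  coefficient of dx ∧ dz: ∂f_3/∂x - ∂f_1/∂z = ∂(2*z^2)/∂x - ∂(-3*z^2)/∂z = 6*z
  coefficient of dy ∧ dz: ∂f_3/∂y - ∂f_2/∂z = ∂(2*z^2)/∂y - ∂(-3*x*y + 3*y*z + z^2)/∂z = -3*y - 2*z
Assembling: d(omega) = (-3*y) dx ∧ dy + (6*z) dx ∧ dz + (-3*y - 2*z) dy ∧ dz.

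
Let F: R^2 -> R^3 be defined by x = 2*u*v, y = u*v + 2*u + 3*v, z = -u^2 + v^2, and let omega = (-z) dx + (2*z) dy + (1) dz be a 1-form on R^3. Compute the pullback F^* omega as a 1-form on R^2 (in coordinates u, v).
F^* omega = (-4*u^2 - 2*u + 4*v^2) du + (-6*u^2 + 6*v^2 + 2*v) dv

Using F^*(f dg) = (f ∘ F) d(g ∘ F), substitute each coordinate x_i by F_i(u, v) in f_i, and replace dx_i by d F_i = (∂F_i/∂u) du + (∂F_i/∂v) dv.
  For the x component: f_1(F) = u^2 - v^2; d F_1 = (2*v) du + (2*u) dv
  For the y component: f_2(F) = -2*u^2 + 2*v^2; d F_2 = (v + 2) du + (u + 3) dv
  For the z component: f_3(F) = 1; d F_3 = (-2*u) du + (2*v) dv
Combining and collecting du, dv coefficients:
  coeff of du: -4*u^2 - 2*u + 4*v^2
  coeff of dv: -6*u^2 + 6*v^2 + 2*v
F^* omega = (-4*u^2 - 2*u + 4*v^2) du + (-6*u^2 + 6*v^2 + 2*v) dv.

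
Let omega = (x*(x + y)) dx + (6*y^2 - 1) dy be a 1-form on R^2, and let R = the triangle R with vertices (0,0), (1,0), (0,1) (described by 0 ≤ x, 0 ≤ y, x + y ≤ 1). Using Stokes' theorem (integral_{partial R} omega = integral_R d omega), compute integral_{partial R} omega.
integral_(partial R) omega = -1/6

Stokes: integral_partial_R omega = integral_R d omega with d omega = (∂Q/∂x - ∂P/∂y) dx ∧ dy.
  ∂Q/∂x = 0
  ∂P/∂y = x
  integrand = ∂Q/∂x - ∂P/∂y = -x.
Integrating over R: integral_0^1 integral_0^{1-x} (-x) dy dx = -1/6.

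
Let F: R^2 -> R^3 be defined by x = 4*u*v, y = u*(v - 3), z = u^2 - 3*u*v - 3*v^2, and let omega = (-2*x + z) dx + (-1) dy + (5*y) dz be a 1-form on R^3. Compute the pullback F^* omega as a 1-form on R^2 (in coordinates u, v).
F^* omega = (14*u^2*v - 30*u^2 - 59*u*v^2 + 45*u*v - 12*v^3 - v + 3) du + (u*(4*u^2 - 59*u*v + 45*u - 42*v^2 + 90*v - 1)) dv

Using F^*(f dg) = (f ∘ F) d(g ∘ F), substitute each coordinate x_i by F_i(u, v) in f_i, and replace dx_i by d F_i = (∂F_i/∂u) du + (∂F_i/∂v) dv.
  For the x component: f_1(F) = u^2 - 11*u*v - 3*v^2; d F_1 = (4*v) du + (4*u) dv
  For the y component: f_2(F) = -1; d F_2 = (v - 3) du + (u) dv
  For the z component: f_3(F) = 5*u*(v - 3); d F_3 = (2*u - 3*v) du + (-3*u - 6*v) dv
Combining and collecting du, dv coefficients:
  coeff of du: 14*u^2*v - 30*u^2 - 59*u*v^2 + 45*u*v - 12*v^3 - v + 3
  coeff of dv: u*(4*u^2 - 59*u*v + 45*u - 42*v^2 + 90*v - 1)
F^* omega = (14*u^2*v - 30*u^2 - 59*u*v^2 + 45*u*v - 12*v^3 - v + 3) du + (u*(4*u^2 - 59*u*v + 45*u - 42*v^2 + 90*v - 1)) dv.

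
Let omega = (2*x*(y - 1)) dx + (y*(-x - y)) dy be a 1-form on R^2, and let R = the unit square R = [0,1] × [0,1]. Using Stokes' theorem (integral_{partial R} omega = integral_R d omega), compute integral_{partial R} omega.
integral_(partial R) omega = -3/2

Stokes: integral_partial_R omega = integral_R d omega with d omega = (∂Q/∂x - ∂P/∂y) dx ∧ dy.
  ∂Q/∂x = -y
  ∂P/∂y = 2*x
  integrand = ∂Q/∂x - ∂P/∂y = -2*x - y.
Integrating over R: integral_0^1 integral_0^1 (-2*x - y) dx dy = -3/2.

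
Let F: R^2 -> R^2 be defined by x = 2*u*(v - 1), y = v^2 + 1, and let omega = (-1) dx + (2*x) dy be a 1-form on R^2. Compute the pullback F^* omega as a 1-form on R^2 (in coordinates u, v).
F^* omega = (2 - 2*v) du + (2*u*(4*v^2 - 4*v - 1)) dv

Using F^*(f dg) = (f ∘ F) d(g ∘ F), substitute each coordinate x_i by F_i(u, v) in f_i, and replace dx_i by d F_i = (∂F_i/∂u) du + (∂F_i/∂v) dv.
  For the x component: f_1(F) = -1; d F_1 = (2*v - 2) du + (2*u) dv
  For the y component: f_2(F) = 4*u*(v - 1); d F_2 = (0) du + (2*v) dv
Combining and collecting du, dv coefficients:
  coeff of du: 2 - 2*v
  coeff of dv: 2*u*(4*v^2 - 4*v - 1)
F^* omega = (2 - 2*v) du + (2*u*(4*v^2 - 4*v - 1)) dv.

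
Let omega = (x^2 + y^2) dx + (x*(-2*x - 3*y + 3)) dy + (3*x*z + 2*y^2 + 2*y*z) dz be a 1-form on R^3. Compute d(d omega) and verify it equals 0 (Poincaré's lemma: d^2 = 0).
d(d omega) = 0

Step 1: d omega = sum_{i<j} (∂f_j/∂x_i - ∂f_i/∂x_j) dx_i ∧ dx_j:
  coeff of dx ∧ dy: -4*x - 5*y + 3
  coeff of dx ∧ dz: 3*z
  coeff of dy ∧ dz: 4*y + 2*z
Step 2: Apply d again to each 2-form coefficient. The only possible 3-form in R^3 is dx ∧ dy ∧ dz, with coefficient
  ∂(coeff of dy∧dz)/∂x - ∂(coeff of dx∧dz)/∂y + ∂(coeff of dx∧dy)/∂z
  = ∂/∂x (4*y + 2*z) - ∂/∂y (3*z) + ∂/∂z (-4*x - 5*y + 3).
Each of these terms simplifies to sums of mixed partials that cancel in pairs. The result is 0 (by equality of mixed partials for smooth functions — Schwarz / Clairaut).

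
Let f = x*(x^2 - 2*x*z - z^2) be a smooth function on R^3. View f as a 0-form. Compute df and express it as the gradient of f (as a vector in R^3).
df = (3*x^2 - 4*x*z - z^2) dx + (0) dy + (2*x*(-x - z)) dz; grad f = (3*x^2 - 4*x*z - z^2, 0, 2*x*(-x - z))

For a 0-form f, d f = (∂f/∂x) dx + (∂f/∂y) dy + (∂f/∂z) dz. The components of the vector representation are exactly the entries of grad f in Cartesian coordinates:
  ∂f/∂x = 3*x^2 - 4*x*z - z^2
  ∂f/∂y = 0
  ∂f/∂z = 2*x*(-x - z).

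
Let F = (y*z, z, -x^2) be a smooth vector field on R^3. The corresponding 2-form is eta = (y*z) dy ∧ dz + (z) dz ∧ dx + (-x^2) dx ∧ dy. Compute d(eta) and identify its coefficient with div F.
d(eta) = (0) dx ∧ dy ∧ dz; div F = 0

For a 2-form in R^3 of the form above, applying d gives a 3-form with coefficient ∂P/∂x + ∂Q/∂y + ∂R/∂z:
  ∂P/∂x = 0
  ∂Q/∂y = 0
  ∂R/∂z = 0
Sum = 0, which is exactly div F.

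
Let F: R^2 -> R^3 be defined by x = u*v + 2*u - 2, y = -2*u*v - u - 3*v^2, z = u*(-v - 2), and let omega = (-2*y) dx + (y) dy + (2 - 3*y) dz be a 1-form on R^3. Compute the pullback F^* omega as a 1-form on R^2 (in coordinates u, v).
F^* omega = (2*u*v^2 - u*v - u + 3*v^3 - 3*v^2 - 2*v - 4) du + (2*u^2*v + u^2 + 15*u*v^2 + 6*u*v - 2*u + 18*v^3) dv

Using F^*(f dg) = (f ∘ F) d(g ∘ F), substitute each coordinate x_i by F_i(u, v) in f_i, and replace dx_i by d F_i = (∂F_i/∂u) du + (∂F_i/∂v) dv.
  For the x component: f_1(F) = 4*u*v + 2*u + 6*v^2; d F_1 = (v + 2) du + (u) dv
  For the y component: f_2(F) = -2*u*v - u - 3*v^2; d F_2 = (-2*v - 1) du + (-2*u - 6*v) dv
  For the z component: f_3(F) = 6*u*v + 3*u + 9*v^2 + 2; d F_3 = (-v - 2) du + (-u) dv
Combining and collecting du, dv coefficients:
  coeff of du: 2*u*v^2 - u*v - u + 3*v^3 - 3*v^2 - 2*v - 4
  coeff of dv: 2*u^2*v + u^2 + 15*u*v^2 + 6*u*v - 2*u + 18*v^3
F^* omega = (2*u*v^2 - u*v - u + 3*v^3 - 3*v^2 - 2*v - 4) du + (2*u^2*v + u^2 + 15*u*v^2 + 6*u*v - 2*u + 18*v^3) dv.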